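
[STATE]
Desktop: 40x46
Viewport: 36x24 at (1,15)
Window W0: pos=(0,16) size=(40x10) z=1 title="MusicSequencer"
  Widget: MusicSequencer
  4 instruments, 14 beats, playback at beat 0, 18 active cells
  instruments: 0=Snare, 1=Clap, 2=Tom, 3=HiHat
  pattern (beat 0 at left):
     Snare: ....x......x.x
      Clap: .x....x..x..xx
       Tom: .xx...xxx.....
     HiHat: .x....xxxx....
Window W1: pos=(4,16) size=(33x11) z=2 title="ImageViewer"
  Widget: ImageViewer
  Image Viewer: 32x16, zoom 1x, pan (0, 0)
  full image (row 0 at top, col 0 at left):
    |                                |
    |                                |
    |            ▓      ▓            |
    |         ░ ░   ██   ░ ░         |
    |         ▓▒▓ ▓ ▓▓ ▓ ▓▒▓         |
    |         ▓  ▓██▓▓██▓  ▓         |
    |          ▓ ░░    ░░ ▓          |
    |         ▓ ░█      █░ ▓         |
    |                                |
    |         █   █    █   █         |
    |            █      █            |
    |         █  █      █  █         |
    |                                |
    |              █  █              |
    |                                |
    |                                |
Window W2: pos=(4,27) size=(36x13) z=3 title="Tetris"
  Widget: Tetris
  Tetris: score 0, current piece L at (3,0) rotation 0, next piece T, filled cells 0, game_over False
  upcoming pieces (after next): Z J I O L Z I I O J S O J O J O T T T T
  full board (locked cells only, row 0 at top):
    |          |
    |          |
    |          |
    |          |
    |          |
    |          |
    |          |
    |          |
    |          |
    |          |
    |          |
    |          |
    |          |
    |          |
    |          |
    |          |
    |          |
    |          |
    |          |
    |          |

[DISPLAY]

                                    
━━━┏━━━━━━━━━━━━━━━━━━━━━━━━━━━━━━━┓
 Mu┃ ImageViewer                   ┃
───┠───────────────────────────────┨
   ┃                               ┃
 Sn┃                               ┃
  C┃            ▓      ▓           ┃
   ┃         ░ ░   ██   ░ ░        ┃
 Hi┃         ▓▒▓ ▓ ▓▓ ▓ ▓▒▓        ┃
   ┃         ▓  ▓██▓▓██▓  ▓        ┃
━━━┃          ▓ ░░    ░░ ▓         ┃
   ┗━━━━━━━━━━━━━━━━━━━━━━━━━━━━━━━┛
   ┏━━━━━━━━━━━━━━━━━━━━━━━━━━━━━━━━
   ┃ Tetris                         
   ┠────────────────────────────────
   ┃          │Next:                
   ┃          │ ▒                   
   ┃          │▒▒▒                  
   ┃          │                     
   ┃          │                     
   ┃          │                     
   ┃          │Score:               
   ┃          │0                    
   ┃          │                     


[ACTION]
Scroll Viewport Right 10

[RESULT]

                                    
┏━━━━━━━━━━━━━━━━━━━━━━━━━━━━━━━┓━━┓
┃ ImageViewer                   ┃  ┃
┠───────────────────────────────┨──┨
┃                               ┃  ┃
┃                               ┃  ┃
┃            ▓      ▓           ┃  ┃
┃         ░ ░   ██   ░ ░        ┃  ┃
┃         ▓▒▓ ▓ ▓▓ ▓ ▓▒▓        ┃  ┃
┃         ▓  ▓██▓▓██▓  ▓        ┃  ┃
┃          ▓ ░░    ░░ ▓         ┃━━┛
┗━━━━━━━━━━━━━━━━━━━━━━━━━━━━━━━┛   
┏━━━━━━━━━━━━━━━━━━━━━━━━━━━━━━━━━━┓
┃ Tetris                           ┃
┠──────────────────────────────────┨
┃          │Next:                  ┃
┃          │ ▒                     ┃
┃          │▒▒▒                    ┃
┃          │                       ┃
┃          │                       ┃
┃          │                       ┃
┃          │Score:                 ┃
┃          │0                      ┃
┃          │                       ┃


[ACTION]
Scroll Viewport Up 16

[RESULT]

                                    
                                    
                                    
                                    
                                    
                                    
                                    
                                    
                                    
                                    
                                    
                                    
                                    
                                    
                                    
                                    
┏━━━━━━━━━━━━━━━━━━━━━━━━━━━━━━━┓━━┓
┃ ImageViewer                   ┃  ┃
┠───────────────────────────────┨──┨
┃                               ┃  ┃
┃                               ┃  ┃
┃            ▓      ▓           ┃  ┃
┃         ░ ░   ██   ░ ░        ┃  ┃
┃         ▓▒▓ ▓ ▓▓ ▓ ▓▒▓        ┃  ┃


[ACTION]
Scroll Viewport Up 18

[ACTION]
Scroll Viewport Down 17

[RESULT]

┃ ImageViewer                   ┃  ┃
┠───────────────────────────────┨──┨
┃                               ┃  ┃
┃                               ┃  ┃
┃            ▓      ▓           ┃  ┃
┃         ░ ░   ██   ░ ░        ┃  ┃
┃         ▓▒▓ ▓ ▓▓ ▓ ▓▒▓        ┃  ┃
┃         ▓  ▓██▓▓██▓  ▓        ┃  ┃
┃          ▓ ░░    ░░ ▓         ┃━━┛
┗━━━━━━━━━━━━━━━━━━━━━━━━━━━━━━━┛   
┏━━━━━━━━━━━━━━━━━━━━━━━━━━━━━━━━━━┓
┃ Tetris                           ┃
┠──────────────────────────────────┨
┃          │Next:                  ┃
┃          │ ▒                     ┃
┃          │▒▒▒                    ┃
┃          │                       ┃
┃          │                       ┃
┃          │                       ┃
┃          │Score:                 ┃
┃          │0                      ┃
┃          │                       ┃
┗━━━━━━━━━━━━━━━━━━━━━━━━━━━━━━━━━━┛
                                    


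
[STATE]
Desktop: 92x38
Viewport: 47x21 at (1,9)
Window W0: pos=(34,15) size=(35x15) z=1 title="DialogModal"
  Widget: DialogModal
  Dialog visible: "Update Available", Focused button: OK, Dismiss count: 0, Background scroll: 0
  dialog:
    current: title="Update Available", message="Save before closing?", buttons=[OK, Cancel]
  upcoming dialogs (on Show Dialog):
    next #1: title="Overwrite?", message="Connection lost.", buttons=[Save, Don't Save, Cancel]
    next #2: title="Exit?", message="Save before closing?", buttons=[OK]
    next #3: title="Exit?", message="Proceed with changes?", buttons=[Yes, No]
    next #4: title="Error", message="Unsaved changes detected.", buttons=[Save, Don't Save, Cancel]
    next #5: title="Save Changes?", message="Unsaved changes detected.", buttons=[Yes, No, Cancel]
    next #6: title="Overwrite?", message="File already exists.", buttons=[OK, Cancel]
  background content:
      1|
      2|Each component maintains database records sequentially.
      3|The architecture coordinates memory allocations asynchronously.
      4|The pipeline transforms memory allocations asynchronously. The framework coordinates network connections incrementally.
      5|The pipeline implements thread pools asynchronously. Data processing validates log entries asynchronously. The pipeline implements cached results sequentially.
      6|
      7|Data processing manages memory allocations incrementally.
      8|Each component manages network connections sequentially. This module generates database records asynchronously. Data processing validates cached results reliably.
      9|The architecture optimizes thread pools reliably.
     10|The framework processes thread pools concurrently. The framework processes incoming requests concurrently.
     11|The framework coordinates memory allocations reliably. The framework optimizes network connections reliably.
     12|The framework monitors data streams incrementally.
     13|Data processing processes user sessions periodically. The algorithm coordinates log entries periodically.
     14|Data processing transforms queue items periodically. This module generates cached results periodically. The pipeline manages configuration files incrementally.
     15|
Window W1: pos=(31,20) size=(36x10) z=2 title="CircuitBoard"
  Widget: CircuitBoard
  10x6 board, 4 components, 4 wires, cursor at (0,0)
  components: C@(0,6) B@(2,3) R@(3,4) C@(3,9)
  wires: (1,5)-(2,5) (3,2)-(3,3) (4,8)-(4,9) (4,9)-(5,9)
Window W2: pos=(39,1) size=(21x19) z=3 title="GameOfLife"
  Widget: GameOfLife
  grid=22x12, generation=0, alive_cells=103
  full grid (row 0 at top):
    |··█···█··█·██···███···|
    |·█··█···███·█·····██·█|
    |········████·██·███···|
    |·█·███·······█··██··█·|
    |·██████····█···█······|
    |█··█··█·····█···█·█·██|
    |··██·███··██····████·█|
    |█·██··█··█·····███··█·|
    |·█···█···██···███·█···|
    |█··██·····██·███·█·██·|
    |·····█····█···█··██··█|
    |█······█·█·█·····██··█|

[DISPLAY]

                                      ┃██████··
                                      ┃··█··█··
                                      ┃·██·███·
                                      ┃·██··█··
                                      ┃█···█···
                                      ┃··██····
                                 ┏━━━━┃····█···
                                 ┃ Dia┃······█·
                                 ┠────┃        
                                 ┃    ┃        
                                 ┃Each┗━━━━━━━━
                              ┏━━━━━━━━━━━━━━━━
                              ┃ CircuitBoard   
                              ┠────────────────
                              ┃   0 1 2 3 4 5 6
                              ┃0  [.]          
                              ┃                
                              ┃1               
                              ┃                
                              ┃2               
                              ┗━━━━━━━━━━━━━━━━


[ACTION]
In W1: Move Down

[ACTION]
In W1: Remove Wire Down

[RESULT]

                                      ┃██████··
                                      ┃··█··█··
                                      ┃·██·███·
                                      ┃·██··█··
                                      ┃█···█···
                                      ┃··██····
                                 ┏━━━━┃····█···
                                 ┃ Dia┃······█·
                                 ┠────┃        
                                 ┃    ┃        
                                 ┃Each┗━━━━━━━━
                              ┏━━━━━━━━━━━━━━━━
                              ┃ CircuitBoard   
                              ┠────────────────
                              ┃   0 1 2 3 4 5 6
                              ┃0               
                              ┃                
                              ┃1  [.]          
                              ┃                
                              ┃2               
                              ┗━━━━━━━━━━━━━━━━


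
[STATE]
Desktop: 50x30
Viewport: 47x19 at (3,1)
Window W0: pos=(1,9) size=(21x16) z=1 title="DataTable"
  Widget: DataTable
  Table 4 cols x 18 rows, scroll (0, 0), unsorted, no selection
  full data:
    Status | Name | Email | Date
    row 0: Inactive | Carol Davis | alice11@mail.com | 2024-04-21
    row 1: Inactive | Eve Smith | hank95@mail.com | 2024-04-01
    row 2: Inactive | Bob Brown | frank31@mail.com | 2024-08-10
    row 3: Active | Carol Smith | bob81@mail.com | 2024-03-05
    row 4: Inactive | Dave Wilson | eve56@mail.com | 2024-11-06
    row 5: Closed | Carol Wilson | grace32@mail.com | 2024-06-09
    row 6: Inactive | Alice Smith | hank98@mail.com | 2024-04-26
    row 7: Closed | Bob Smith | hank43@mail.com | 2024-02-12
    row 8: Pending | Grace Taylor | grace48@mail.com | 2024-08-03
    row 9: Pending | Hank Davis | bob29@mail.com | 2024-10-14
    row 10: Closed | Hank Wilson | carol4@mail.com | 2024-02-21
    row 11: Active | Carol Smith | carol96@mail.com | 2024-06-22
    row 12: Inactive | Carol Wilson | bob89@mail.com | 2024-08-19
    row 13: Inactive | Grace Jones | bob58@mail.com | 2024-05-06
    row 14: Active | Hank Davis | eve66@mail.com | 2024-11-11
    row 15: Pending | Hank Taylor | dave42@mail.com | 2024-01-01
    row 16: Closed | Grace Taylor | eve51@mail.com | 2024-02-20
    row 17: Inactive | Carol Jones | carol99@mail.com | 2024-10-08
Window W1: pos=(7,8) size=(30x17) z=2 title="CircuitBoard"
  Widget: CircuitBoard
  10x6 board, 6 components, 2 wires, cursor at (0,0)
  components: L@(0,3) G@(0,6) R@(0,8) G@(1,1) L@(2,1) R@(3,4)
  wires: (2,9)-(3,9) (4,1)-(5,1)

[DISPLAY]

                                               
                                               
                                               
                                               
                                               
                                               
                                               
    ┏━━━━━━━━━━━━━━━━━━━━━━━━━━━━┓             
━━━━┃ CircuitBoard               ┃             
Data┠────────────────────────────┨             
────┃   0 1 2 3 4 5 6 7 8 9      ┃             
tatu┃0  [.]          L           ┃             
────┃                            ┃             
nact┃1       G                   ┃             
nact┃                            ┃             
nact┃2       L                   ┃             
ctiv┃                            ┃             
nact┃3                   R       ┃             
lose┃                            ┃             


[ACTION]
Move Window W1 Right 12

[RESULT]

                                               
                                               
                                               
                                               
                                               
                                               
                                               
                ┏━━━━━━━━━━━━━━━━━━━━━━━━━━━━┓ 
━━━━━━━━━━━━━━━━┃ CircuitBoard               ┃ 
DataTable       ┠────────────────────────────┨ 
────────────────┃   0 1 2 3 4 5 6 7 8 9      ┃ 
tatus  │Name    ┃0  [.]          L           ┃ 
───────┼────────┃                            ┃ 
nactive│Carol Da┃1       G                   ┃ 
nactive│Eve Smit┃                            ┃ 
nactive│Bob Brow┃2       L                   ┃ 
ctive  │Carol Sm┃                            ┃ 
nactive│Dave Wil┃3                   R       ┃ 
losed  │Carol Wi┃                            ┃ 


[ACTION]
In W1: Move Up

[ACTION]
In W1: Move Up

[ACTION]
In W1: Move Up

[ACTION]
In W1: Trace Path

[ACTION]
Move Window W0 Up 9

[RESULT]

DataTable         ┃                            
──────────────────┨                            
tatus  │Name      ┃                            
───────┼──────────┃                            
nactive│Carol Davi┃                            
nactive│Eve Smith ┃                            
nactive│Bob Brown ┃                            
ctive  │Carol Sm┏━━━━━━━━━━━━━━━━━━━━━━━━━━━━┓ 
nactive│Dave Wil┃ CircuitBoard               ┃ 
losed  │Carol Wi┠────────────────────────────┨ 
nactive│Alice Sm┃   0 1 2 3 4 5 6 7 8 9      ┃ 
losed  │Bob Smit┃0  [.]          L           ┃ 
ending │Grace Ta┃                            ┃ 
ending │Hank Dav┃1       G                   ┃ 
━━━━━━━━━━━━━━━━┃                            ┃ 
                ┃2       L                   ┃ 
                ┃                            ┃ 
                ┃3                   R       ┃ 
                ┃                            ┃ 


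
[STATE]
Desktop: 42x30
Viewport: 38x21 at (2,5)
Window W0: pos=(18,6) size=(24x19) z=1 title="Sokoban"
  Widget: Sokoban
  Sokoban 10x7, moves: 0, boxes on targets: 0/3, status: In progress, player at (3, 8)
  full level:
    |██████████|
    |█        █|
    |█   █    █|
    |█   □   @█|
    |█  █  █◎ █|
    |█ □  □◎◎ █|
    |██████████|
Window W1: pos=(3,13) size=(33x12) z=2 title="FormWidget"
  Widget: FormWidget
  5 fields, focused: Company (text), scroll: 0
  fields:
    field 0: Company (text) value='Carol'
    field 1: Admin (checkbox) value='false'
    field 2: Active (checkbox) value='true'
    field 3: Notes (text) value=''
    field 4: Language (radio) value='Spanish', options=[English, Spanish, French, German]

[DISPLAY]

                                      
                ┏━━━━━━━━━━━━━━━━━━━━━
                ┃ Sokoban             
                ┠─────────────────────
                ┃██████████           
                ┃█        █           
                ┃█   █    █           
                ┃█   □   @█           
 ┏━━━━━━━━━━━━━━━━━━━━━━━━━━━━━━━┓    
 ┃ FormWidget                    ┃    
 ┠───────────────────────────────┨    
 ┃> Company:    [Carol          ]┃    
 ┃  Admin:      [ ]              ┃    
 ┃  Active:     [x]              ┃    
 ┃  Notes:      [               ]┃    
 ┃  Language:   ( ) English  (●) ┃    
 ┃                               ┃    
 ┃                               ┃    
 ┃                               ┃    
 ┗━━━━━━━━━━━━━━━━━━━━━━━━━━━━━━━┛━━━━
                                      


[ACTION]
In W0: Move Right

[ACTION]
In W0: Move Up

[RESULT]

                                      
                ┏━━━━━━━━━━━━━━━━━━━━━
                ┃ Sokoban             
                ┠─────────────────────
                ┃██████████           
                ┃█        █           
                ┃█   █   @█           
                ┃█   □    █           
 ┏━━━━━━━━━━━━━━━━━━━━━━━━━━━━━━━┓    
 ┃ FormWidget                    ┃    
 ┠───────────────────────────────┨    
 ┃> Company:    [Carol          ]┃    
 ┃  Admin:      [ ]              ┃    
 ┃  Active:     [x]              ┃    
 ┃  Notes:      [               ]┃    
 ┃  Language:   ( ) English  (●) ┃    
 ┃                               ┃    
 ┃                               ┃    
 ┃                               ┃    
 ┗━━━━━━━━━━━━━━━━━━━━━━━━━━━━━━━┛━━━━
                                      


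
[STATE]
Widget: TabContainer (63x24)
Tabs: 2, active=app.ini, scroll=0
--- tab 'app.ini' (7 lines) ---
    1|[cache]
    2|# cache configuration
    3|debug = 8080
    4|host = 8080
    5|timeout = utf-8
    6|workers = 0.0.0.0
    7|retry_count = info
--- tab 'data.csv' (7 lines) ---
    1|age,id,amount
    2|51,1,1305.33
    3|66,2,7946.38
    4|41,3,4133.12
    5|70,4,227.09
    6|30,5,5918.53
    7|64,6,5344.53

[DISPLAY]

[app.ini]│ data.csv                                            
───────────────────────────────────────────────────────────────
[cache]                                                        
# cache configuration                                          
debug = 8080                                                   
host = 8080                                                    
timeout = utf-8                                                
workers = 0.0.0.0                                              
retry_count = info                                             
                                                               
                                                               
                                                               
                                                               
                                                               
                                                               
                                                               
                                                               
                                                               
                                                               
                                                               
                                                               
                                                               
                                                               
                                                               


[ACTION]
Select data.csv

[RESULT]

 app.ini │[data.csv]                                           
───────────────────────────────────────────────────────────────
age,id,amount                                                  
51,1,1305.33                                                   
66,2,7946.38                                                   
41,3,4133.12                                                   
70,4,227.09                                                    
30,5,5918.53                                                   
64,6,5344.53                                                   
                                                               
                                                               
                                                               
                                                               
                                                               
                                                               
                                                               
                                                               
                                                               
                                                               
                                                               
                                                               
                                                               
                                                               
                                                               


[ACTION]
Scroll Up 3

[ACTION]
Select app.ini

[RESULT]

[app.ini]│ data.csv                                            
───────────────────────────────────────────────────────────────
[cache]                                                        
# cache configuration                                          
debug = 8080                                                   
host = 8080                                                    
timeout = utf-8                                                
workers = 0.0.0.0                                              
retry_count = info                                             
                                                               
                                                               
                                                               
                                                               
                                                               
                                                               
                                                               
                                                               
                                                               
                                                               
                                                               
                                                               
                                                               
                                                               
                                                               


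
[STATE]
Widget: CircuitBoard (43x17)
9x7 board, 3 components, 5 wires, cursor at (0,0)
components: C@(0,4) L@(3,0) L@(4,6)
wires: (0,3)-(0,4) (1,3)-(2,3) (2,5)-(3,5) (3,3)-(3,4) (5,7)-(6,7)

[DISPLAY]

   0 1 2 3 4 5 6 7 8                       
0  [.]          · ─ C                      
                                           
1               ·                          
                │                          
2               ·       ·                  
                        │                  
3   L           · ─ ·   ·                  
                                           
4                           L              
                                           
5                               ·          
                                │          
6                               ·          
Cursor: (0,0)                              
                                           
                                           


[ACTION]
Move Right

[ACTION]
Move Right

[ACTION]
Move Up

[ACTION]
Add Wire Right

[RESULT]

   0 1 2 3 4 5 6 7 8                       
0          [.]─ · ─ C                      
                                           
1               ·                          
                │                          
2               ·       ·                  
                        │                  
3   L           · ─ ·   ·                  
                                           
4                           L              
                                           
5                               ·          
                                │          
6                               ·          
Cursor: (0,2)                              
                                           
                                           


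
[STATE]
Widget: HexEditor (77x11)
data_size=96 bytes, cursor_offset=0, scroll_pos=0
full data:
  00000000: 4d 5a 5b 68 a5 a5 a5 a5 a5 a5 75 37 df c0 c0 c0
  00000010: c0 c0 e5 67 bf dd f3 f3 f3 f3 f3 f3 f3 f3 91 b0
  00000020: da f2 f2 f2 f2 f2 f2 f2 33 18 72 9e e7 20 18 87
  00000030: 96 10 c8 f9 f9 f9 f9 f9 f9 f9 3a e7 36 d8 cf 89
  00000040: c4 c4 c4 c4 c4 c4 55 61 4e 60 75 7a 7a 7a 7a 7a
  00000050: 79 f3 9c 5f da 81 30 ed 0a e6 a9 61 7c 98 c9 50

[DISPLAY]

00000000  4D 5a 5b 68 a5 a5 a5 a5  a5 a5 75 37 df c0 c0 c0  |MZ[h......u7....
00000010  c0 c0 e5 67 bf dd f3 f3  f3 f3 f3 f3 f3 f3 91 b0  |...g............
00000020  da f2 f2 f2 f2 f2 f2 f2  33 18 72 9e e7 20 18 87  |........3.r.. ..
00000030  96 10 c8 f9 f9 f9 f9 f9  f9 f9 3a e7 36 d8 cf 89  |..........:.6...
00000040  c4 c4 c4 c4 c4 c4 55 61  4e 60 75 7a 7a 7a 7a 7a  |......UaN`uzzzzz
00000050  79 f3 9c 5f da 81 30 ed  0a e6 a9 61 7c 98 c9 50  |y.._..0....a|..P
                                                                             
                                                                             
                                                                             
                                                                             
                                                                             


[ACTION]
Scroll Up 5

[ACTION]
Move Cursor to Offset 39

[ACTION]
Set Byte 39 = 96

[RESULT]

00000000  4d 5a 5b 68 a5 a5 a5 a5  a5 a5 75 37 df c0 c0 c0  |MZ[h......u7....
00000010  c0 c0 e5 67 bf dd f3 f3  f3 f3 f3 f3 f3 f3 91 b0  |...g............
00000020  da f2 f2 f2 f2 f2 f2 96  33 18 72 9e e7 20 18 87  |........3.r.. ..
00000030  96 10 c8 f9 f9 f9 f9 f9  f9 f9 3a e7 36 d8 cf 89  |..........:.6...
00000040  c4 c4 c4 c4 c4 c4 55 61  4e 60 75 7a 7a 7a 7a 7a  |......UaN`uzzzzz
00000050  79 f3 9c 5f da 81 30 ed  0a e6 a9 61 7c 98 c9 50  |y.._..0....a|..P
                                                                             
                                                                             
                                                                             
                                                                             
                                                                             


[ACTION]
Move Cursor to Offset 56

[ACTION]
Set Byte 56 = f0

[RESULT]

00000000  4d 5a 5b 68 a5 a5 a5 a5  a5 a5 75 37 df c0 c0 c0  |MZ[h......u7....
00000010  c0 c0 e5 67 bf dd f3 f3  f3 f3 f3 f3 f3 f3 91 b0  |...g............
00000020  da f2 f2 f2 f2 f2 f2 96  33 18 72 9e e7 20 18 87  |........3.r.. ..
00000030  96 10 c8 f9 f9 f9 f9 f9  F0 f9 3a e7 36 d8 cf 89  |..........:.6...
00000040  c4 c4 c4 c4 c4 c4 55 61  4e 60 75 7a 7a 7a 7a 7a  |......UaN`uzzzzz
00000050  79 f3 9c 5f da 81 30 ed  0a e6 a9 61 7c 98 c9 50  |y.._..0....a|..P
                                                                             
                                                                             
                                                                             
                                                                             
                                                                             


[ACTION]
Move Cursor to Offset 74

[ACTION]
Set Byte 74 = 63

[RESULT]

00000000  4d 5a 5b 68 a5 a5 a5 a5  a5 a5 75 37 df c0 c0 c0  |MZ[h......u7....
00000010  c0 c0 e5 67 bf dd f3 f3  f3 f3 f3 f3 f3 f3 91 b0  |...g............
00000020  da f2 f2 f2 f2 f2 f2 96  33 18 72 9e e7 20 18 87  |........3.r.. ..
00000030  96 10 c8 f9 f9 f9 f9 f9  f0 f9 3a e7 36 d8 cf 89  |..........:.6...
00000040  c4 c4 c4 c4 c4 c4 55 61  4e 60 63 7a 7a 7a 7a 7a  |......UaN`czzzzz
00000050  79 f3 9c 5f da 81 30 ed  0a e6 a9 61 7c 98 c9 50  |y.._..0....a|..P
                                                                             
                                                                             
                                                                             
                                                                             
                                                                             


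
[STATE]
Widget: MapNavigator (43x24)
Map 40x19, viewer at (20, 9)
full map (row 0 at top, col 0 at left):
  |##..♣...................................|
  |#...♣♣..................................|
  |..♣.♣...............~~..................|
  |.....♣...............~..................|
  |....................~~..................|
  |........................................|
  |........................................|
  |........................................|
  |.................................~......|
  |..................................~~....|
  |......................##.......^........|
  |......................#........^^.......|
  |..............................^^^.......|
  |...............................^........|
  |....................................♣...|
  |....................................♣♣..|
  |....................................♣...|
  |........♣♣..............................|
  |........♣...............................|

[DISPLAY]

                                           
                                           
                                           
 ##..♣...................................  
 #...♣♣..................................  
 ..♣.♣...............~~..................  
 .....♣...............~..................  
 ....................~~..................  
 ........................................  
 ........................................  
 ........................................  
 .................................~......  
 ....................@.............~~....  
 ......................##.......^........  
 ......................#........^^.......  
 ..............................^^^.......  
 ...............................^........  
 ....................................♣...  
 ....................................♣♣..  
 ....................................♣...  
 ........♣♣..............................  
 ........♣...............................  
                                           
                                           


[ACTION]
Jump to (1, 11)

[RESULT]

                                           
                    ##..♣..................
                    #...♣♣.................
                    ..♣.♣...............~~.
                    .....♣...............~.
                    ....................~~.
                    .......................
                    .......................
                    .......................
                    .......................
                    .......................
                    ......................#
                    .@....................#
                    .......................
                    .......................
                    .......................
                    .......................
                    .......................
                    ........♣♣.............
                    ........♣..............
                                           
                                           
                                           
                                           


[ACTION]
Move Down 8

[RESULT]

                    .......................
                    .......................
                    .......................
                    .......................
                    ......................#
                    ......................#
                    .......................
                    .......................
                    .......................
                    .......................
                    .......................
                    ........♣♣.............
                    .@......♣..............
                                           
                                           
                                           
                                           
                                           
                                           
                                           
                                           
                                           
                                           
                                           


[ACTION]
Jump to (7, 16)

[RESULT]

              ....................~~.......
              .............................
              .............................
              .............................
              .............................
              .............................
              ......................##.....
              ......................#......
              .............................
              .............................
              .............................
              .............................
              .......@.....................
              ........♣♣...................
              ........♣....................
                                           
                                           
                                           
                                           
                                           
                                           
                                           
                                           
                                           


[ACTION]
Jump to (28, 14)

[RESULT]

.............~~..................          
..............~..................          
.............~~..................          
.................................          
.................................          
.................................          
..........................~......          
...........................~~....          
...............##.......^........          
...............#........^^.......          
.......................^^^.......          
........................^........          
.....................@.......♣...          
.............................♣♣..          
.............................♣...          
.♣♣..............................          
.♣...............................          
                                           
                                           
                                           
                                           
                                           
                                           
                                           


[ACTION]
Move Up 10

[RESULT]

                                           
                                           
                                           
                                           
                                           
                                           
                                           
                                           
.................................          
.................................          
.............~~..................          
..............~..................          
.............~~......@...........          
.................................          
.................................          
.................................          
..........................~......          
...........................~~....          
...............##.......^........          
...............#........^^.......          
.......................^^^.......          
........................^........          
.............................♣...          
.............................♣♣..          
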